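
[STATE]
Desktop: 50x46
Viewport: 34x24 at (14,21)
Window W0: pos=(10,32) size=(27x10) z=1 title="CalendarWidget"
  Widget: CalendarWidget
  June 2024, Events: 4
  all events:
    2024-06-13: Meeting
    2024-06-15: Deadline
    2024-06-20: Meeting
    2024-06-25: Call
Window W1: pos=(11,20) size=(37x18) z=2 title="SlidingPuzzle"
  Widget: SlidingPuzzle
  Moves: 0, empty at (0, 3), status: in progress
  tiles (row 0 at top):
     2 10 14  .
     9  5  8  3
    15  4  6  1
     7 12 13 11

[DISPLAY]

lidingPuzzle                     ┃
─────────────────────────────────┨
───┬────┬────┬────┐              ┃
 2 │ 10 │ 14 │    │              ┃
───┼────┼────┼────┤              ┃
 9 │  5 │  8 │  3 │              ┃
───┼────┼────┼────┤              ┃
15 │  4 │  6 │  1 │              ┃
───┼────┼────┼────┤              ┃
 7 │ 12 │ 13 │ 11 │              ┃
───┴────┴────┴────┘              ┃
ves: 0                           ┃
                                 ┃
                                 ┃
                                 ┃
                                 ┃
━━━━━━━━━━━━━━━━━━━━━━━━━━━━━━━━━┛
 4  5  6  7  8  9     ┃           
11 12 13* 14 15* 16   ┃           
18 19 20* 21 22 23    ┃           
━━━━━━━━━━━━━━━━━━━━━━┛           
                                  
                                  
                                  


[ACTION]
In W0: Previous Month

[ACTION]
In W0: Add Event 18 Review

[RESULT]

lidingPuzzle                     ┃
─────────────────────────────────┨
───┬────┬────┬────┐              ┃
 2 │ 10 │ 14 │    │              ┃
───┼────┼────┼────┤              ┃
 9 │  5 │  8 │  3 │              ┃
───┼────┼────┼────┤              ┃
15 │  4 │  6 │  1 │              ┃
───┼────┼────┼────┤              ┃
 7 │ 12 │ 13 │ 11 │              ┃
───┴────┴────┴────┘              ┃
ves: 0                           ┃
                                 ┃
                                 ┃
                                 ┃
                                 ┃
━━━━━━━━━━━━━━━━━━━━━━━━━━━━━━━━━┛
 7  8  9 10 11 12     ┃           
14 15 16 17 18* 19    ┃           
21 22 23 24 25 26     ┃           
━━━━━━━━━━━━━━━━━━━━━━┛           
                                  
                                  
                                  


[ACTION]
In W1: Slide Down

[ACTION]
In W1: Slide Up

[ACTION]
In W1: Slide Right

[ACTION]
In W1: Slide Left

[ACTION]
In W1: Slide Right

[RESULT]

lidingPuzzle                     ┃
─────────────────────────────────┨
───┬────┬────┬────┐              ┃
 2 │ 10 │ 14 │  3 │              ┃
───┼────┼────┼────┤              ┃
 9 │  5 │    │  8 │              ┃
───┼────┼────┼────┤              ┃
15 │  4 │  6 │  1 │              ┃
───┼────┼────┼────┤              ┃
 7 │ 12 │ 13 │ 11 │              ┃
───┴────┴────┴────┘              ┃
ves: 4                           ┃
                                 ┃
                                 ┃
                                 ┃
                                 ┃
━━━━━━━━━━━━━━━━━━━━━━━━━━━━━━━━━┛
 7  8  9 10 11 12     ┃           
14 15 16 17 18* 19    ┃           
21 22 23 24 25 26     ┃           
━━━━━━━━━━━━━━━━━━━━━━┛           
                                  
                                  
                                  


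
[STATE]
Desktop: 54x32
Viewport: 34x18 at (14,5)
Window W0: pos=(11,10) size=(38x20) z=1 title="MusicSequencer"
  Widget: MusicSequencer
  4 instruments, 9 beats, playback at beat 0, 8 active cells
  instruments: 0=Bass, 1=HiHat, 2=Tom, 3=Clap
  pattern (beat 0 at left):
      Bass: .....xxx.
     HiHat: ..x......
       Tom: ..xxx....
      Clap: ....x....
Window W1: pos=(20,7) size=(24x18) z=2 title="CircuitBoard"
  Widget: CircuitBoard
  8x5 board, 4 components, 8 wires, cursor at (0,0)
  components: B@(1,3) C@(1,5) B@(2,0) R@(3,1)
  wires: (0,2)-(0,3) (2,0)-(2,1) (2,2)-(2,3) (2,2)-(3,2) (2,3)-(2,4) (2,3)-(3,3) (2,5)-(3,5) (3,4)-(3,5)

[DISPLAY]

                                  
                                  
      ┏━━━━━━━━━━━━━━━━━━━━━━┓    
      ┃ CircuitBoard         ┃    
      ┠──────────────────────┨    
━━━━━━┃   0 1 2 3 4 5 6 7    ┃━━━━
usicSe┃0  [.]      · ─ ·     ┃    
──────┃                      ┃────
    ▼1┃1               B     ┃    
Bass··┃                      ┃    
iHat··┃2   B ─ ·   · ─ · ─ · ┃    
 Tom··┃            │   │     ┃    
Clap··┃3       R   ·   ·   · ┃    
      ┃                      ┃    
      ┃4                     ┃    
      ┃Cursor: (0,0)         ┃    
      ┃                      ┃    
      ┃                      ┃    


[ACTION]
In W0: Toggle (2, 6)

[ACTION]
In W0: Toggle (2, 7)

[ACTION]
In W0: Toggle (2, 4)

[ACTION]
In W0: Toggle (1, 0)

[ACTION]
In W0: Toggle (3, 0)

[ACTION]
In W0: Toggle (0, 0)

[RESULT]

                                  
                                  
      ┏━━━━━━━━━━━━━━━━━━━━━━┓    
      ┃ CircuitBoard         ┃    
      ┠──────────────────────┨    
━━━━━━┃   0 1 2 3 4 5 6 7    ┃━━━━
usicSe┃0  [.]      · ─ ·     ┃    
──────┃                      ┃────
    ▼1┃1               B     ┃    
Bass█·┃                      ┃    
iHat█·┃2   B ─ ·   · ─ · ─ · ┃    
 Tom··┃            │   │     ┃    
Clap█·┃3       R   ·   ·   · ┃    
      ┃                      ┃    
      ┃4                     ┃    
      ┃Cursor: (0,0)         ┃    
      ┃                      ┃    
      ┃                      ┃    


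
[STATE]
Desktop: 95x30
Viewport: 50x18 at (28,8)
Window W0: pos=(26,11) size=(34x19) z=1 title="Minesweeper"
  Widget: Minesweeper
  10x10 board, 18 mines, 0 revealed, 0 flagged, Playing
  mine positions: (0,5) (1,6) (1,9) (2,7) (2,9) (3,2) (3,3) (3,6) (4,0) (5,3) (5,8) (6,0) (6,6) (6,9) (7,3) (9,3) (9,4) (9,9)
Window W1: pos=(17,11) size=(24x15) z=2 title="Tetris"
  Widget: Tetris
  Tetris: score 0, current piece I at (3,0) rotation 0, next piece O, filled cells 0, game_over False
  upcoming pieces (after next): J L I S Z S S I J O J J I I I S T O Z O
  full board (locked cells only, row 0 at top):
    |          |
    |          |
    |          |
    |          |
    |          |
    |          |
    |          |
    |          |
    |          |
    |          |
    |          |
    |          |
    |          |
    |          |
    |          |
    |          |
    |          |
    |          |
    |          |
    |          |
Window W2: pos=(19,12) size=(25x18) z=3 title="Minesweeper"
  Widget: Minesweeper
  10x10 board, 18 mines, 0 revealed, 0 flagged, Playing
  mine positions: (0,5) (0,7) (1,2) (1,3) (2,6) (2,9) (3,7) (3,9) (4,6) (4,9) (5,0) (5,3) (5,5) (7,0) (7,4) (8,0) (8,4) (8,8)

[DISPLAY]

                                                  
                                                  
                                                  
━━━━━━━━━━━━┓━━━━━━━━━━━━━━━━━━┓                  
━━━━━━━━━━━━━━━┓               ┃                  
eper           ┃───────────────┨                  
───────────────┨               ┃                  
■■             ┃               ┃                  
■■             ┃               ┃                  
■■             ┃               ┃                  
■■             ┃               ┃                  
■■             ┃               ┃                  
■■             ┃               ┃                  
■■             ┃               ┃                  
■■             ┃               ┃                  
■■             ┃               ┃                  
■■             ┃               ┃                  
               ┃               ┃                  


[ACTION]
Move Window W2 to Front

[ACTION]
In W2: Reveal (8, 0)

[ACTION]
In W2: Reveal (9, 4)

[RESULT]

                                                  
                                                  
                                                  
━━━━━━━━━━━━┓━━━━━━━━━━━━━━━━━━┓                  
━━━━━━━━━━━━━━━┓               ┃                  
eper           ┃───────────────┨                  
───────────────┨               ┃                  
■■             ┃               ┃                  
■■             ┃               ┃                  
■✹             ┃               ┃                  
■✹             ┃               ┃                  
■✹             ┃               ┃                  
■■             ┃               ┃                  
■■             ┃               ┃                  
■■             ┃               ┃                  
✹■             ┃               ┃                  
■■             ┃               ┃                  
               ┃               ┃                  


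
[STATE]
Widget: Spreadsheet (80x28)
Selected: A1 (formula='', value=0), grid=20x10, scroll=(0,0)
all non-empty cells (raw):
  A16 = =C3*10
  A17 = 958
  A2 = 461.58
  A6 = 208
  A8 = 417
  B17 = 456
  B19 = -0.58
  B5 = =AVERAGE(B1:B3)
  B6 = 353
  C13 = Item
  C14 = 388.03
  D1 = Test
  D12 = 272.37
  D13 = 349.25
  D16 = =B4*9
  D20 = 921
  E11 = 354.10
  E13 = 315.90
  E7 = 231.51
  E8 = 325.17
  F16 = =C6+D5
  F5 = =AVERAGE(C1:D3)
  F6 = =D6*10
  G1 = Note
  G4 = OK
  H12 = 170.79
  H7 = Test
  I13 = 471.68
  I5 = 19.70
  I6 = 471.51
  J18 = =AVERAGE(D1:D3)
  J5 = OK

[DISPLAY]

A1:                                                                             
       A       B       C       D       E       F       G       H       I       J
--------------------------------------------------------------------------------
  1      [0]       0       0Test           0       0Note           0       0    
  2   461.58       0       0       0       0       0       0       0       0    
  3        0       0       0       0       0       0       0       0       0    
  4        0       0       0       0       0       0OK             0       0    
  5        0       0       0       0       0       0       0       0   19.70OK  
  6      208     353       0       0       0       0       0       0  471.51    
  7        0       0       0       0  231.51       0       0Test           0    
  8      417       0       0       0  325.17       0       0       0       0    
  9        0       0       0       0       0       0       0       0       0    
 10        0       0       0       0       0       0       0       0       0    
 11        0       0       0       0  354.10       0       0       0       0    
 12        0       0       0  272.37       0       0       0  170.79       0    
 13        0       0Item      349.25  315.90       0       0       0  471.68    
 14        0       0  388.03       0       0       0       0       0       0    
 15        0       0       0       0       0       0       0       0       0    
 16        0       0       0       0       0       0       0       0       0    
 17      958     456       0       0       0       0       0       0       0    
 18        0       0       0       0       0       0       0       0       0    
 19        0   -0.58       0       0       0       0       0       0       0    
 20        0       0       0     921       0       0       0       0       0    
                                                                                
                                                                                
                                                                                
                                                                                
                                                                                


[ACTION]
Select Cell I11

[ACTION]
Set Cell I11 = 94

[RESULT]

I11: 94                                                                         
       A       B       C       D       E       F       G       H       I       J
--------------------------------------------------------------------------------
  1        0       0       0Test           0       0Note           0       0    
  2   461.58       0       0       0       0       0       0       0       0    
  3        0       0       0       0       0       0       0       0       0    
  4        0       0       0       0       0       0OK             0       0    
  5        0       0       0       0       0       0       0       0   19.70OK  
  6      208     353       0       0       0       0       0       0  471.51    
  7        0       0       0       0  231.51       0       0Test           0    
  8      417       0       0       0  325.17       0       0       0       0    
  9        0       0       0       0       0       0       0       0       0    
 10        0       0       0       0       0       0       0       0       0    
 11        0       0       0       0  354.10       0       0       0    [94]    
 12        0       0       0  272.37       0       0       0  170.79       0    
 13        0       0Item      349.25  315.90       0       0       0  471.68    
 14        0       0  388.03       0       0       0       0       0       0    
 15        0       0       0       0       0       0       0       0       0    
 16        0       0       0       0       0       0       0       0       0    
 17      958     456       0       0       0       0       0       0       0    
 18        0       0       0       0       0       0       0       0       0    
 19        0   -0.58       0       0       0       0       0       0       0    
 20        0       0       0     921       0       0       0       0       0    
                                                                                
                                                                                
                                                                                
                                                                                
                                                                                


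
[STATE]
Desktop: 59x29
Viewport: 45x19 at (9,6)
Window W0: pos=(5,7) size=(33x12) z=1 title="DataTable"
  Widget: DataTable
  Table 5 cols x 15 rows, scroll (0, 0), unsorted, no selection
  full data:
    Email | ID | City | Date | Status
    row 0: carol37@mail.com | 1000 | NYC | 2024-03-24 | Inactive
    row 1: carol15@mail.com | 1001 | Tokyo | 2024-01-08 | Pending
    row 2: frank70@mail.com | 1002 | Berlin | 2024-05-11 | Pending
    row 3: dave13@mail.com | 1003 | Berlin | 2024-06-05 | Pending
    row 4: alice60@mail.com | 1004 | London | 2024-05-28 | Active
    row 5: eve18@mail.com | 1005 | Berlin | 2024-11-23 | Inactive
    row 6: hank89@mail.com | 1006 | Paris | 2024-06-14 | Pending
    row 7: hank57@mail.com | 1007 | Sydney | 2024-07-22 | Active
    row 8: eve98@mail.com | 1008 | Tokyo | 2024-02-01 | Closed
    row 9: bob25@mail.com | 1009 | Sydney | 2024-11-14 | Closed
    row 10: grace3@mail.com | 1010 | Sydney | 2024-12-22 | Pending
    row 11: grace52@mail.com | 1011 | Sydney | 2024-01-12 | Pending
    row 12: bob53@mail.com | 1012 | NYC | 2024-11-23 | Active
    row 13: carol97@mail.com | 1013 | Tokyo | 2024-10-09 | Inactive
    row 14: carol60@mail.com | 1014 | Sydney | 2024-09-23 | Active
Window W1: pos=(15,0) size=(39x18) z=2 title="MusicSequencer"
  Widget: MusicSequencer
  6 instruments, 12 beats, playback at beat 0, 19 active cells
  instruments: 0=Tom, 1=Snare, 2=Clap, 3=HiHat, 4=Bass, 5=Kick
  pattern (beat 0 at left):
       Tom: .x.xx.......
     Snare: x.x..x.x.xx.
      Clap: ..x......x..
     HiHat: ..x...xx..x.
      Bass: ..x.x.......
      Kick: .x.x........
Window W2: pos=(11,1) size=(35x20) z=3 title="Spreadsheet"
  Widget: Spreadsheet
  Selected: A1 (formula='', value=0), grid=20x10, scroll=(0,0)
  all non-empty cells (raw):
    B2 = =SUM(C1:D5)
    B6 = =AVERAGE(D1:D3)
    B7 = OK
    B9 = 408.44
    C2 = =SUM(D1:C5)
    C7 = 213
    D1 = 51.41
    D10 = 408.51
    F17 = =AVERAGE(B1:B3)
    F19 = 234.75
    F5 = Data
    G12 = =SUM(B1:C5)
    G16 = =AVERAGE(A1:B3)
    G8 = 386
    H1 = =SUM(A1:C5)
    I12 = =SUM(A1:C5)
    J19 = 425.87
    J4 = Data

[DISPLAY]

  ┃---------------------------------┃       ┃
━━┃  1      [0]       0       0   51┃       ┃
ta┃  2        0#CIRC!  #CIRC!       ┃       ┃
──┃  3        0       0       0     ┃       ┃
il┃  4        0       0       0     ┃       ┃
──┃  5        0       0       0     ┃       ┃
ol┃  6        0   17.14       0     ┃       ┃
ol┃  7        0OK           213     ┃       ┃
nk┃  8        0       0       0     ┃       ┃
e1┃  9        0  408.44       0     ┃       ┃
ce┃ 10        0       0       0  408┃       ┃
18┃ 11        0       0       0     ┃━━━━━━━┛
━━┃ 12        0       0       0     ┃        
  ┃ 13        0       0       0     ┃        
  ┗━━━━━━━━━━━━━━━━━━━━━━━━━━━━━━━━━┛        
                                             
                                             
                                             
                                             


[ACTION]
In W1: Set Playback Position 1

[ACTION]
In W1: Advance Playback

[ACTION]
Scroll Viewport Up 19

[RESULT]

      ┏━━━━━━━━━━━━━━━━━━━━━━━━━━━━━━━━━━━━━┓
  ┏━━━━━━━━━━━━━━━━━━━━━━━━━━━━━━━━━┓       ┃
  ┃ Spreadsheet                     ┃───────┨
  ┠─────────────────────────────────┨       ┃
  ┃A1:                              ┃       ┃
  ┃       A       B       C       D ┃       ┃
  ┃---------------------------------┃       ┃
━━┃  1      [0]       0       0   51┃       ┃
ta┃  2        0#CIRC!  #CIRC!       ┃       ┃
──┃  3        0       0       0     ┃       ┃
il┃  4        0       0       0     ┃       ┃
──┃  5        0       0       0     ┃       ┃
ol┃  6        0   17.14       0     ┃       ┃
ol┃  7        0OK           213     ┃       ┃
nk┃  8        0       0       0     ┃       ┃
e1┃  9        0  408.44       0     ┃       ┃
ce┃ 10        0       0       0  408┃       ┃
18┃ 11        0       0       0     ┃━━━━━━━┛
━━┃ 12        0       0       0     ┃        


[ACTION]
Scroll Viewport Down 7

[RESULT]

━━┃  1      [0]       0       0   51┃       ┃
ta┃  2        0#CIRC!  #CIRC!       ┃       ┃
──┃  3        0       0       0     ┃       ┃
il┃  4        0       0       0     ┃       ┃
──┃  5        0       0       0     ┃       ┃
ol┃  6        0   17.14       0     ┃       ┃
ol┃  7        0OK           213     ┃       ┃
nk┃  8        0       0       0     ┃       ┃
e1┃  9        0  408.44       0     ┃       ┃
ce┃ 10        0       0       0  408┃       ┃
18┃ 11        0       0       0     ┃━━━━━━━┛
━━┃ 12        0       0       0     ┃        
  ┃ 13        0       0       0     ┃        
  ┗━━━━━━━━━━━━━━━━━━━━━━━━━━━━━━━━━┛        
                                             
                                             
                                             
                                             
                                             


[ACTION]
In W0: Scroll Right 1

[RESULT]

━━┃  1      [0]       0       0   51┃       ┃
ta┃  2        0#CIRC!  #CIRC!       ┃       ┃
──┃  3        0       0       0     ┃       ┃
l ┃  4        0       0       0     ┃       ┃
──┃  5        0       0       0     ┃       ┃
l3┃  6        0   17.14       0     ┃       ┃
l1┃  7        0OK           213     ┃       ┃
k7┃  8        0       0       0     ┃       ┃
13┃  9        0  408.44       0     ┃       ┃
e6┃ 10        0       0       0  408┃       ┃
8@┃ 11        0       0       0     ┃━━━━━━━┛
━━┃ 12        0       0       0     ┃        
  ┃ 13        0       0       0     ┃        
  ┗━━━━━━━━━━━━━━━━━━━━━━━━━━━━━━━━━┛        
                                             
                                             
                                             
                                             
                                             


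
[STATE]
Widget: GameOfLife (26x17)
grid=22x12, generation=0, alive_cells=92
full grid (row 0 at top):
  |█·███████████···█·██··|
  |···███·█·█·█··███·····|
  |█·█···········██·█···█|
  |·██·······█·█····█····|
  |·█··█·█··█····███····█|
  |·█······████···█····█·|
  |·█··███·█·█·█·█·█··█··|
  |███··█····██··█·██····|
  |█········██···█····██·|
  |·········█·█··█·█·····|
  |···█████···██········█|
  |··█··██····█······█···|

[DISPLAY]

Gen: 0                    
█·███████████···█·██··    
···███·█·█·█··███·····    
█·█···········██·█···█    
·██·······█·█····█····    
·█··█·█··█····███····█    
·█······████···█····█·    
·█··███·█·█·█·█·█··█··    
███··█····██··█·██····    
█········██···█····██·    
·········█·█··█·█·····    
···█████···██········█    
··█··██····█······█···    
                          
                          
                          
                          


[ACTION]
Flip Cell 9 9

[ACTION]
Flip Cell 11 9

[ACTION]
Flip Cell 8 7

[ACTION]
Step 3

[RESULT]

Gen: 3                    
···············███····    
··█········█···██·█···    
·█········██████··█···    
··██···········█·██···    
····█··██···█·████····    
··██···███··█····█····    
█····█···██··█········    
██·██···███··█·····██·    
······██·█·█··········    
···█·█·████···········    
··█····████···········    
···██·················    
                          
                          
                          
                          


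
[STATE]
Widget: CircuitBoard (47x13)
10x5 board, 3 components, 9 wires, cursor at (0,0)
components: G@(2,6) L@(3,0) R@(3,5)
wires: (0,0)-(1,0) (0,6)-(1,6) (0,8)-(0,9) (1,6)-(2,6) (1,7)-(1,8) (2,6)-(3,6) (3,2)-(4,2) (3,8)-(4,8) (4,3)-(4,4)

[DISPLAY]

   0 1 2 3 4 5 6 7 8 9                         
0  [.]                      ·       · ─ ·      
    │                       │                  
1   ·                       ·   · ─ ·          
                            │                  
2                           G                  
                            │                  
3   L       ·           R   ·       ·          
            │                       │          
4           ·   · ─ ·               ·          
Cursor: (0,0)                                  
                                               
                                               


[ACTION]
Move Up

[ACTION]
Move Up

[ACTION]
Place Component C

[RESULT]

   0 1 2 3 4 5 6 7 8 9                         
0  [C]                      ·       · ─ ·      
    │                       │                  
1   ·                       ·   · ─ ·          
                            │                  
2                           G                  
                            │                  
3   L       ·           R   ·       ·          
            │                       │          
4           ·   · ─ ·               ·          
Cursor: (0,0)                                  
                                               
                                               


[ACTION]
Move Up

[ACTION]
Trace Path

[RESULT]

   0 1 2 3 4 5 6 7 8 9                         
0  [C]                      ·       · ─ ·      
    │                       │                  
1   ·                       ·   · ─ ·          
                            │                  
2                           G                  
                            │                  
3   L       ·           R   ·       ·          
            │                       │          
4           ·   · ─ ·               ·          
Cursor: (0,0)  Trace: C (1 nodes)              
                                               
                                               


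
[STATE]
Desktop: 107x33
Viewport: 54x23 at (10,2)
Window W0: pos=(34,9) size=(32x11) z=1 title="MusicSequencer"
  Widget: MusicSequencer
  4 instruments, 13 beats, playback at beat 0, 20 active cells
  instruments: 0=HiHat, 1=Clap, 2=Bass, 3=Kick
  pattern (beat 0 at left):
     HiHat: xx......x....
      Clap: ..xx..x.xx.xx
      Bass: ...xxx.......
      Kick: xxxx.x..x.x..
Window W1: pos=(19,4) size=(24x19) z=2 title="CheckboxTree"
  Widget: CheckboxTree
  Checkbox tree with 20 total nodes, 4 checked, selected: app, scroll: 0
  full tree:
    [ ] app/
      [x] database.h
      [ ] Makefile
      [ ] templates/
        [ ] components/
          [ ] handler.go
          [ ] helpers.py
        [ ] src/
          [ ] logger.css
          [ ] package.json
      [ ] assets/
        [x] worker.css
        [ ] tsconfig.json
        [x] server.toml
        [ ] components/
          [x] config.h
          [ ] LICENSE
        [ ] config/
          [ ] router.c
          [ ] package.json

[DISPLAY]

                                                      
                                                      
         ┏━━━━━━━━━━━━━━━━━━━━━━┓                     
         ┃ CheckboxTree         ┃                     
         ┠──────────────────────┨                     
         ┃>[-] app/             ┃                     
         ┃   [x] database.h     ┃                     
         ┃   [ ] Makefile       ┃━━━━━━━━━━━━━━━━━━━━━
         ┃   [ ] templates/     ┃quencer              
         ┃     [ ] components/  ┃─────────────────────
         ┃       [ ] handler.go ┃23456789012          
         ┃       [ ] helpers.py ┃······█····          
         ┃     [ ] src/         ┃██··█·██·██          
         ┃       [ ] logger.css ┃·███·······          
         ┃       [ ] package.jso┃██·█··█·█··          
         ┃   [-] assets/        ┃                     
         ┃     [x] worker.css   ┃                     
         ┃     [ ] tsconfig.json┃━━━━━━━━━━━━━━━━━━━━━
         ┃     [x] server.toml  ┃                     
         ┃     [-] components/  ┃                     
         ┗━━━━━━━━━━━━━━━━━━━━━━┛                     
                                                      
                                                      


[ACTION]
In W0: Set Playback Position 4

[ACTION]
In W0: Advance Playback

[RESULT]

                                                      
                                                      
         ┏━━━━━━━━━━━━━━━━━━━━━━┓                     
         ┃ CheckboxTree         ┃                     
         ┠──────────────────────┨                     
         ┃>[-] app/             ┃                     
         ┃   [x] database.h     ┃                     
         ┃   [ ] Makefile       ┃━━━━━━━━━━━━━━━━━━━━━
         ┃   [ ] templates/     ┃quencer              
         ┃     [ ] components/  ┃─────────────────────
         ┃       [ ] handler.go ┃234▼6789012          
         ┃       [ ] helpers.py ┃······█····          
         ┃     [ ] src/         ┃██··█·██·██          
         ┃       [ ] logger.css ┃·███·······          
         ┃       [ ] package.jso┃██·█··█·█··          
         ┃   [-] assets/        ┃                     
         ┃     [x] worker.css   ┃                     
         ┃     [ ] tsconfig.json┃━━━━━━━━━━━━━━━━━━━━━
         ┃     [x] server.toml  ┃                     
         ┃     [-] components/  ┃                     
         ┗━━━━━━━━━━━━━━━━━━━━━━┛                     
                                                      
                                                      


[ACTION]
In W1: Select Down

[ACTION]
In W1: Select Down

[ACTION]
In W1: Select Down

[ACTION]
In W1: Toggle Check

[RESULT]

                                                      
                                                      
         ┏━━━━━━━━━━━━━━━━━━━━━━┓                     
         ┃ CheckboxTree         ┃                     
         ┠──────────────────────┨                     
         ┃ [-] app/             ┃                     
         ┃   [x] database.h     ┃                     
         ┃   [ ] Makefile       ┃━━━━━━━━━━━━━━━━━━━━━
         ┃>  [x] templates/     ┃quencer              
         ┃     [x] components/  ┃─────────────────────
         ┃       [x] handler.go ┃234▼6789012          
         ┃       [x] helpers.py ┃······█····          
         ┃     [x] src/         ┃██··█·██·██          
         ┃       [x] logger.css ┃·███·······          
         ┃       [x] package.jso┃██·█··█·█··          
         ┃   [-] assets/        ┃                     
         ┃     [x] worker.css   ┃                     
         ┃     [ ] tsconfig.json┃━━━━━━━━━━━━━━━━━━━━━
         ┃     [x] server.toml  ┃                     
         ┃     [-] components/  ┃                     
         ┗━━━━━━━━━━━━━━━━━━━━━━┛                     
                                                      
                                                      


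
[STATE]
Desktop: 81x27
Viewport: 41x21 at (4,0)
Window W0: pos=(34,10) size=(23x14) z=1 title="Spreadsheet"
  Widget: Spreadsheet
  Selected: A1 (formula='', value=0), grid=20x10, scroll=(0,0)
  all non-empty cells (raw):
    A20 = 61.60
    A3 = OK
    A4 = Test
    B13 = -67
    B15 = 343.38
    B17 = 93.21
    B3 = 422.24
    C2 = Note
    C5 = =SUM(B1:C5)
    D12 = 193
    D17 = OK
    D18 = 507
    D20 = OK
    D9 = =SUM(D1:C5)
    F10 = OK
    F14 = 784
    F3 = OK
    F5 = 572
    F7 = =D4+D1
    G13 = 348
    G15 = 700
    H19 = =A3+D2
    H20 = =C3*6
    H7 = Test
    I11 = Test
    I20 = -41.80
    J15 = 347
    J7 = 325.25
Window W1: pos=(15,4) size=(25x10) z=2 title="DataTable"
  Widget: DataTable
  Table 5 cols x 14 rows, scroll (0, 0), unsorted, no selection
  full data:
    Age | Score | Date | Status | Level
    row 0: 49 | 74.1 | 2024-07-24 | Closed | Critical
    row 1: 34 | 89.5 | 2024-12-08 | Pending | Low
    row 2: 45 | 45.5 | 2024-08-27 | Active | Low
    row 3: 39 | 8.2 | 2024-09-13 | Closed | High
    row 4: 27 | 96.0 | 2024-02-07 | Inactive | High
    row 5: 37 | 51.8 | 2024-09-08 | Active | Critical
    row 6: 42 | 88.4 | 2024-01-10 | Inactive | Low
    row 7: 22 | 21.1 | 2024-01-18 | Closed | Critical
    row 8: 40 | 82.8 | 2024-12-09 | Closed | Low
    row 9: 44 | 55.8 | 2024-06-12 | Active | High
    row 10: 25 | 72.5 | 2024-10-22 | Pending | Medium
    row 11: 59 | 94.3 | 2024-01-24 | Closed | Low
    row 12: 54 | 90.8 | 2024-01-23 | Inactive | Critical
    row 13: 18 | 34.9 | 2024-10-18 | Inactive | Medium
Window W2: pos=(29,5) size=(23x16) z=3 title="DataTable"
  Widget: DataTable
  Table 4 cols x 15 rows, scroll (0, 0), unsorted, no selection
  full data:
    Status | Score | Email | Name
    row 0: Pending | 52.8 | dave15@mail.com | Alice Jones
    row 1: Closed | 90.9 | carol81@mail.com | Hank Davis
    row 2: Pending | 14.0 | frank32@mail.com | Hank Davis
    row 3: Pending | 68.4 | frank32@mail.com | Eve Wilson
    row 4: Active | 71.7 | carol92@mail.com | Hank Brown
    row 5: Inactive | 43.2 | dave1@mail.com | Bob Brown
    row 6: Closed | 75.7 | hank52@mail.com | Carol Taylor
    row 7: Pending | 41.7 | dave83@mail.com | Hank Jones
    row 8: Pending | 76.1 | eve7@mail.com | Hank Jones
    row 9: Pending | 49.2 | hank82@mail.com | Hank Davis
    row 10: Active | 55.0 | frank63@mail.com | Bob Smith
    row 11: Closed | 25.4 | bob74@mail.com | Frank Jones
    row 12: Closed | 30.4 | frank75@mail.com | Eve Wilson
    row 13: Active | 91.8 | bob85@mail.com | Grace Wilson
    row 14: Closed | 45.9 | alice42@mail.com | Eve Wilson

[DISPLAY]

                                         
                                         
                                         
                                         
           ┏━━━━━━━━━━━━━━━━━━━━━━━┓     
           ┃ DataTable   ┏━━━━━━━━━━━━━━━
           ┠─────────────┃ DataTable     
           ┃Age│Score│Dat┠───────────────
           ┃───┼─────┼───┃Status  │Score│
           ┃49 │74.1 │202┃────────┼─────┼
           ┃34 │89.5 │202┃Pending │52.8 │
           ┃45 │45.5 │202┃Closed  │90.9 │
           ┃39 │8.2  │202┃Pending │14.0 │
           ┗━━━━━━━━━━━━━┃Pending │68.4 │
                         ┃Active  │71.7 │
                         ┃Inactive│43.2 │
                         ┃Closed  │75.7 │
                         ┃Pending │41.7 │
                         ┃Pending │76.1 │
                         ┃Pending │49.2 │
                         ┗━━━━━━━━━━━━━━━


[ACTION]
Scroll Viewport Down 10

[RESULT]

           ┠─────────────┃ DataTable     
           ┃Age│Score│Dat┠───────────────
           ┃───┼─────┼───┃Status  │Score│
           ┃49 │74.1 │202┃────────┼─────┼
           ┃34 │89.5 │202┃Pending │52.8 │
           ┃45 │45.5 │202┃Closed  │90.9 │
           ┃39 │8.2  │202┃Pending │14.0 │
           ┗━━━━━━━━━━━━━┃Pending │68.4 │
                         ┃Active  │71.7 │
                         ┃Inactive│43.2 │
                         ┃Closed  │75.7 │
                         ┃Pending │41.7 │
                         ┃Pending │76.1 │
                         ┃Pending │49.2 │
                         ┗━━━━━━━━━━━━━━━
                              ┃  6       
                              ┃  7       
                              ┗━━━━━━━━━━
                                         
                                         
                                         


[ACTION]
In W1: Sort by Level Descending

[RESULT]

           ┠─────────────┃ DataTable     
           ┃Age│Score│Dat┠───────────────
           ┃───┼─────┼───┃Status  │Score│
           ┃25 │72.5 │202┃────────┼─────┼
           ┃18 │34.9 │202┃Pending │52.8 │
           ┃34 │89.5 │202┃Closed  │90.9 │
           ┃45 │45.5 │202┃Pending │14.0 │
           ┗━━━━━━━━━━━━━┃Pending │68.4 │
                         ┃Active  │71.7 │
                         ┃Inactive│43.2 │
                         ┃Closed  │75.7 │
                         ┃Pending │41.7 │
                         ┃Pending │76.1 │
                         ┃Pending │49.2 │
                         ┗━━━━━━━━━━━━━━━
                              ┃  6       
                              ┃  7       
                              ┗━━━━━━━━━━
                                         
                                         
                                         


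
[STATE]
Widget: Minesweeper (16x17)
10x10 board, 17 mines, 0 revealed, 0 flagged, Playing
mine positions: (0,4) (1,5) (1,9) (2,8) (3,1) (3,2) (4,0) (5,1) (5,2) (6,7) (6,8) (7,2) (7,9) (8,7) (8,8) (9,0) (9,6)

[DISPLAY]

■■■■■■■■■■      
■■■■■■■■■■      
■■■■■■■■■■      
■■■■■■■■■■      
■■■■■■■■■■      
■■■■■■■■■■      
■■■■■■■■■■      
■■■■■■■■■■      
■■■■■■■■■■      
■■■■■■■■■■      
                
                
                
                
                
                
                


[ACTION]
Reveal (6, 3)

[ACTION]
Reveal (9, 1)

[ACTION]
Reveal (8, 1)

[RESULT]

■■■■■■■■■■      
■■■■■■■■■■      
■■■■■■■■■■      
■■■■■■■■■■      
■■■■■■■■■■      
■■■■■■■■■■      
■■■2■■■■■■      
■■■■■■■■■■      
■2■■■■■■■■      
■1■■■■■■■■      
                
                
                
                
                
                
                
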